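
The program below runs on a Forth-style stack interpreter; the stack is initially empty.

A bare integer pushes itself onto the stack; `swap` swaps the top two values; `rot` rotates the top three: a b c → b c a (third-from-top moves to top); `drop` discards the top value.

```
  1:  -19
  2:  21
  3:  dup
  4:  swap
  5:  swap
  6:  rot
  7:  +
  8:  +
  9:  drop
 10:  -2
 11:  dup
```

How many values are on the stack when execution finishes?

-19  → -19
21   → -19 21
dup  → -19 21 21
swap → -19 21 21
swap → -19 21 21
rot  → 21 21 -19
+    → 21 2
+    → 23
drop → (empty)
-2   → -2
dup  → -2 -2

2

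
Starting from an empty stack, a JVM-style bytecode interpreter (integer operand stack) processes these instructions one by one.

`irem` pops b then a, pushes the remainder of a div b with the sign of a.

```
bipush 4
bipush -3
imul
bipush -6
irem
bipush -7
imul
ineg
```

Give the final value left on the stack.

bipush 4  → 4
bipush -3 → 4 -3
imul      → -12
bipush -6 → -12 -6
irem      → 0
bipush -7 → 0 -7
imul      → 0
ineg      → 0

0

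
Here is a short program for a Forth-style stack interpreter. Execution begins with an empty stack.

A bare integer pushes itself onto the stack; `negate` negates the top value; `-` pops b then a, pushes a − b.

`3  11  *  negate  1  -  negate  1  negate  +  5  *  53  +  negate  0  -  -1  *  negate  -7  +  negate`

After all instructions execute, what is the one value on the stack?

225

3      -> [3]
11     -> [3, 11]
*      -> [33]
negate -> [-33]
1      -> [-33, 1]
-      -> [-34]
negate -> [34]
1      -> [34, 1]
negate -> [34, -1]
+      -> [33]
5      -> [33, 5]
*      -> [165]
53     -> [165, 53]
+      -> [218]
negate -> [-218]
0      -> [-218, 0]
-      -> [-218]
-1     -> [-218, -1]
*      -> [218]
negate -> [-218]
-7     -> [-218, -7]
+      -> [-225]
negate -> [225]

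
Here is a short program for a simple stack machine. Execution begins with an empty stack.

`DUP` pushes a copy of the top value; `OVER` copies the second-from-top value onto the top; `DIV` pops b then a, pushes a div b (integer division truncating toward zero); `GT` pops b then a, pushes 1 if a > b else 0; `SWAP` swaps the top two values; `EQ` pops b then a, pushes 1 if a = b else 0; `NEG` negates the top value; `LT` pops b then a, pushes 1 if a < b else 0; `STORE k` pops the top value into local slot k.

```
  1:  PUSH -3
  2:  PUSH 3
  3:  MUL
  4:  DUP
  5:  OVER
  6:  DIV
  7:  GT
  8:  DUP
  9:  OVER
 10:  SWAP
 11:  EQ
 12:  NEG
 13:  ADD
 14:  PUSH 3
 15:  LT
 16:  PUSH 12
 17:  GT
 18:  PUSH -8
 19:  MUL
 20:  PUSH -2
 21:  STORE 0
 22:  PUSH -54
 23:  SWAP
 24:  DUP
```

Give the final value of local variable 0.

-2

PUSH -3   [-3]
PUSH 3    [-3, 3]
MUL       [-9]
DUP       [-9, -9]
OVER      [-9, -9, -9]
DIV       [-9, 1]
GT        [0]
DUP       [0, 0]
OVER      [0, 0, 0]
SWAP      [0, 0, 0]
EQ        [0, 1]
NEG       [0, -1]
ADD       [-1]
PUSH 3    [-1, 3]
LT        [1]
PUSH 12   [1, 12]
GT        [0]
PUSH -8   [0, -8]
MUL       [0]
PUSH -2   [0, -2]
STORE 0   [0]
PUSH -54  [0, -54]
SWAP      [-54, 0]
DUP       [-54, 0, 0]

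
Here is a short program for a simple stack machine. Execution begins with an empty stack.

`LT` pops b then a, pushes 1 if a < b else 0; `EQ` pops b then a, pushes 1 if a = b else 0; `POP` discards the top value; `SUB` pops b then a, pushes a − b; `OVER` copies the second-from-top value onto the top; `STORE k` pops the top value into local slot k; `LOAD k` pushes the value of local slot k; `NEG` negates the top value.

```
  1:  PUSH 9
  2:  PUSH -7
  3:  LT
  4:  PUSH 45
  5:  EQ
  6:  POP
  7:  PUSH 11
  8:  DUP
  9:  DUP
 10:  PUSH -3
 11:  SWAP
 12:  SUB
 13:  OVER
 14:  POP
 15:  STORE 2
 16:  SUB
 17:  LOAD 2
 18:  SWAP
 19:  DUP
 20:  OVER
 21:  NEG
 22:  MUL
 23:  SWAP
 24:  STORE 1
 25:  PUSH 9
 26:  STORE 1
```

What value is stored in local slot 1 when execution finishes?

9

PUSH 9  -> 9
PUSH -7 -> 9 -7
LT      -> 0
PUSH 45 -> 0 45
EQ      -> 0
POP     -> (empty)
PUSH 11 -> 11
DUP     -> 11 11
DUP     -> 11 11 11
PUSH -3 -> 11 11 11 -3
SWAP    -> 11 11 -3 11
SUB     -> 11 11 -14
OVER    -> 11 11 -14 11
POP     -> 11 11 -14
STORE 2 -> 11 11
SUB     -> 0
LOAD 2  -> 0 -14
SWAP    -> -14 0
DUP     -> -14 0 0
OVER    -> -14 0 0 0
NEG     -> -14 0 0 0
MUL     -> -14 0 0
SWAP    -> -14 0 0
STORE 1 -> -14 0
PUSH 9  -> -14 0 9
STORE 1 -> -14 0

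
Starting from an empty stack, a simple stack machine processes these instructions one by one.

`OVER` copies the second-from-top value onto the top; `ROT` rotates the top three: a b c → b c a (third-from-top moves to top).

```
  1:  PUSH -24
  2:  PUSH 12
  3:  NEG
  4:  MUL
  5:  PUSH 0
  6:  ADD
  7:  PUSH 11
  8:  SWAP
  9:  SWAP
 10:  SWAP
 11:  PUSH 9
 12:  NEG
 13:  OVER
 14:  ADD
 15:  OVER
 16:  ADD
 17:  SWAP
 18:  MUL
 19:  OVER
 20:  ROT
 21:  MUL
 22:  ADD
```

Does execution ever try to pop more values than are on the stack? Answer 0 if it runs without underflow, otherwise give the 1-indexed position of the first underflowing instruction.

PUSH -24 : [-24]
PUSH 12  : [-24, 12]
NEG      : [-24, -12]
MUL      : [288]
PUSH 0   : [288, 0]
ADD      : [288]
PUSH 11  : [288, 11]
SWAP     : [11, 288]
SWAP     : [288, 11]
SWAP     : [11, 288]
PUSH 9   : [11, 288, 9]
NEG      : [11, 288, -9]
OVER     : [11, 288, -9, 288]
ADD      : [11, 288, 279]
OVER     : [11, 288, 279, 288]
ADD      : [11, 288, 567]
SWAP     : [11, 567, 288]
MUL      : [11, 163296]
OVER     : [11, 163296, 11]
ROT      : [163296, 11, 11]
MUL      : [163296, 121]
ADD      : [163417]

0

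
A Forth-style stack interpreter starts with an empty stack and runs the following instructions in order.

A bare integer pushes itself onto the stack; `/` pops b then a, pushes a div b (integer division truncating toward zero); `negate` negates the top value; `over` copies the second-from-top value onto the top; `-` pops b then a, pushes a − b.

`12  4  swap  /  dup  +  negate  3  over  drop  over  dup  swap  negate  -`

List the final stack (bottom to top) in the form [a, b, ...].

[0, 3, 0]

12     → 12
4      → 12 4
swap   → 4 12
/      → 0
dup    → 0 0
+      → 0
negate → 0
3      → 0 3
over   → 0 3 0
drop   → 0 3
over   → 0 3 0
dup    → 0 3 0 0
swap   → 0 3 0 0
negate → 0 3 0 0
-      → 0 3 0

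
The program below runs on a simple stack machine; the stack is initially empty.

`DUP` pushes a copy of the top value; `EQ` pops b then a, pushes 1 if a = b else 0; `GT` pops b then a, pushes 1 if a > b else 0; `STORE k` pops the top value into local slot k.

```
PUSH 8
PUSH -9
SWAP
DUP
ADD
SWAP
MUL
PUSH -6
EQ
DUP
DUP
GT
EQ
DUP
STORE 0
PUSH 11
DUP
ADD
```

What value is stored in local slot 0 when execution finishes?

1

PUSH 8  : [8]
PUSH -9 : [8, -9]
SWAP    : [-9, 8]
DUP     : [-9, 8, 8]
ADD     : [-9, 16]
SWAP    : [16, -9]
MUL     : [-144]
PUSH -6 : [-144, -6]
EQ      : [0]
DUP     : [0, 0]
DUP     : [0, 0, 0]
GT      : [0, 0]
EQ      : [1]
DUP     : [1, 1]
STORE 0 : [1]
PUSH 11 : [1, 11]
DUP     : [1, 11, 11]
ADD     : [1, 22]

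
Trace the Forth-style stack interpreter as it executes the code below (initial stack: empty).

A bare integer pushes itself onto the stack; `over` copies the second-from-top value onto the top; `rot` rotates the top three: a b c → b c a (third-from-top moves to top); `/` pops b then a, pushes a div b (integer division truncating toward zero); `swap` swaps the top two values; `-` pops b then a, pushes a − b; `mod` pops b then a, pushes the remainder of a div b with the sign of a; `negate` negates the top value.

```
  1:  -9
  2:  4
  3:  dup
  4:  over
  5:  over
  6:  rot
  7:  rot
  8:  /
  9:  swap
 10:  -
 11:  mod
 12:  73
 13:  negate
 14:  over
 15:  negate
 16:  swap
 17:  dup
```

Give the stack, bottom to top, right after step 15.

-9      [-9]
4       [-9, 4]
dup     [-9, 4, 4]
over    [-9, 4, 4, 4]
over    [-9, 4, 4, 4, 4]
rot     [-9, 4, 4, 4, 4]
rot     [-9, 4, 4, 4, 4]
/       [-9, 4, 4, 1]
swap    [-9, 4, 1, 4]
-       [-9, 4, -3]
mod     [-9, 1]
73      [-9, 1, 73]
negate  [-9, 1, -73]
over    [-9, 1, -73, 1]
negate  [-9, 1, -73, -1]

[-9, 1, -73, -1]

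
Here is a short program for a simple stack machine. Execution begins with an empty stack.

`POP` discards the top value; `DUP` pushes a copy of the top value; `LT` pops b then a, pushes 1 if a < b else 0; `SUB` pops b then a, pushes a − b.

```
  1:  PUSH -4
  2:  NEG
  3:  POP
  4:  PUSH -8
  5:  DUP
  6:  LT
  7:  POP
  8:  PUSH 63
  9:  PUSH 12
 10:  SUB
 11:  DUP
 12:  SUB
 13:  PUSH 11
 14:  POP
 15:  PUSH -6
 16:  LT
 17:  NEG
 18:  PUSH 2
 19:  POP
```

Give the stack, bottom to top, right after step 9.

[63, 12]

PUSH -4 -> [-4]
NEG     -> [4]
POP     -> []
PUSH -8 -> [-8]
DUP     -> [-8, -8]
LT      -> [0]
POP     -> []
PUSH 63 -> [63]
PUSH 12 -> [63, 12]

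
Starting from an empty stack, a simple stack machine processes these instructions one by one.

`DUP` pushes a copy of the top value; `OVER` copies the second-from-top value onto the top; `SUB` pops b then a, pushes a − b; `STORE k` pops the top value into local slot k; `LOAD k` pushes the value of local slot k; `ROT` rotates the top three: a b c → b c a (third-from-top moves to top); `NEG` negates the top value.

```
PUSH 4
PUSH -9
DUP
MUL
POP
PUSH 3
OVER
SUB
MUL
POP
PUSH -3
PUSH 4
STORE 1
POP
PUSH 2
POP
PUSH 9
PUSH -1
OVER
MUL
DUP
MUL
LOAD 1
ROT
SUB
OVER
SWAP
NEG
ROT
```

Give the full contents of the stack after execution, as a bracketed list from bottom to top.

PUSH 4  -> [4]
PUSH -9 -> [4, -9]
DUP     -> [4, -9, -9]
MUL     -> [4, 81]
POP     -> [4]
PUSH 3  -> [4, 3]
OVER    -> [4, 3, 4]
SUB     -> [4, -1]
MUL     -> [-4]
POP     -> []
PUSH -3 -> [-3]
PUSH 4  -> [-3, 4]
STORE 1 -> [-3]
POP     -> []
PUSH 2  -> [2]
POP     -> []
PUSH 9  -> [9]
PUSH -1 -> [9, -1]
OVER    -> [9, -1, 9]
MUL     -> [9, -9]
DUP     -> [9, -9, -9]
MUL     -> [9, 81]
LOAD 1  -> [9, 81, 4]
ROT     -> [81, 4, 9]
SUB     -> [81, -5]
OVER    -> [81, -5, 81]
SWAP    -> [81, 81, -5]
NEG     -> [81, 81, 5]
ROT     -> [81, 5, 81]

[81, 5, 81]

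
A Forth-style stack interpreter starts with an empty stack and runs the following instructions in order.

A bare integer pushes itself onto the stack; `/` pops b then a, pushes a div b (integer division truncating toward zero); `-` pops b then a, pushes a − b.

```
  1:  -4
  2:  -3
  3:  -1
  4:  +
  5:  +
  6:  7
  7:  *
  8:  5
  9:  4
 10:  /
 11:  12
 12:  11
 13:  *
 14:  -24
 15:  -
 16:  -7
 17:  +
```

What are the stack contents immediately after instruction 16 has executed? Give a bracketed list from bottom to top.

-4  : [-4]
-3  : [-4, -3]
-1  : [-4, -3, -1]
+   : [-4, -4]
+   : [-8]
7   : [-8, 7]
*   : [-56]
5   : [-56, 5]
4   : [-56, 5, 4]
/   : [-56, 1]
12  : [-56, 1, 12]
11  : [-56, 1, 12, 11]
*   : [-56, 1, 132]
-24 : [-56, 1, 132, -24]
-   : [-56, 1, 156]
-7  : [-56, 1, 156, -7]

[-56, 1, 156, -7]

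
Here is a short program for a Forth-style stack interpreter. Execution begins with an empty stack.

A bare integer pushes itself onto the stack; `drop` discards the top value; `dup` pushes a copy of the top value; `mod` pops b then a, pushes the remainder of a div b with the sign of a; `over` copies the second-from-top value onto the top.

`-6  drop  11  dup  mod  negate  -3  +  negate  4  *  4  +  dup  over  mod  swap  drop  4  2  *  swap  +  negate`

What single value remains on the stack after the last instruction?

-6     -> [-6]
drop   -> []
11     -> [11]
dup    -> [11, 11]
mod    -> [0]
negate -> [0]
-3     -> [0, -3]
+      -> [-3]
negate -> [3]
4      -> [3, 4]
*      -> [12]
4      -> [12, 4]
+      -> [16]
dup    -> [16, 16]
over   -> [16, 16, 16]
mod    -> [16, 0]
swap   -> [0, 16]
drop   -> [0]
4      -> [0, 4]
2      -> [0, 4, 2]
*      -> [0, 8]
swap   -> [8, 0]
+      -> [8]
negate -> [-8]

-8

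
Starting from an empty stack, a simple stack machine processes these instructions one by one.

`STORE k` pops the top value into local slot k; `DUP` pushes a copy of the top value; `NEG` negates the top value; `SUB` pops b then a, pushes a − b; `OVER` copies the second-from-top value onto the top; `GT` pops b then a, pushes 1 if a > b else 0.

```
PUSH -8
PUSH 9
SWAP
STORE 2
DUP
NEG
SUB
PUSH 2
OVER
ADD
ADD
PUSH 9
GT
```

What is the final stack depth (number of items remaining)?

PUSH -8 → [-8]
PUSH 9  → [-8, 9]
SWAP    → [9, -8]
STORE 2 → [9]
DUP     → [9, 9]
NEG     → [9, -9]
SUB     → [18]
PUSH 2  → [18, 2]
OVER    → [18, 2, 18]
ADD     → [18, 20]
ADD     → [38]
PUSH 9  → [38, 9]
GT      → [1]

1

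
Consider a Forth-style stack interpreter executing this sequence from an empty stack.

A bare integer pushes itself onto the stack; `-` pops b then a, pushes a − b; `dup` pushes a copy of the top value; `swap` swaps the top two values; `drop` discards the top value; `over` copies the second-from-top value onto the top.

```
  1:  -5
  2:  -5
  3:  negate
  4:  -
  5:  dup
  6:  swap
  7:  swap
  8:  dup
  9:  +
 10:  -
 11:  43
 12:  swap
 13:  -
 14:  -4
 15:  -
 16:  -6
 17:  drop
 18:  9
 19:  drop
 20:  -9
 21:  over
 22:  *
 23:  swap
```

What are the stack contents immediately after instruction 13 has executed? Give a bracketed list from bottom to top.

[33]

-5     : -5
-5     : -5 -5
negate : -5 5
-      : -10
dup    : -10 -10
swap   : -10 -10
swap   : -10 -10
dup    : -10 -10 -10
+      : -10 -20
-      : 10
43     : 10 43
swap   : 43 10
-      : 33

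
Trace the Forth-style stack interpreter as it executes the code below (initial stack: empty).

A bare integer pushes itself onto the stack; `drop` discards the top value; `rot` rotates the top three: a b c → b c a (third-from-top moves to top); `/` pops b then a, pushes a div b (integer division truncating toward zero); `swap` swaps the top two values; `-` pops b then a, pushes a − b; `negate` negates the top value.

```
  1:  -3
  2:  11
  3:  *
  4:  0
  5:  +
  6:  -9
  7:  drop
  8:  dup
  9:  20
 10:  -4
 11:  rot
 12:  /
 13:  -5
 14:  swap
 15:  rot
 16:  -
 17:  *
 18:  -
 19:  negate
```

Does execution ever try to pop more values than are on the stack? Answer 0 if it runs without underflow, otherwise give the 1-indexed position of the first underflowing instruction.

0

-3     -> [-3]
11     -> [-3, 11]
*      -> [-33]
0      -> [-33, 0]
+      -> [-33]
-9     -> [-33, -9]
drop   -> [-33]
dup    -> [-33, -33]
20     -> [-33, -33, 20]
-4     -> [-33, -33, 20, -4]
rot    -> [-33, 20, -4, -33]
/      -> [-33, 20, 0]
-5     -> [-33, 20, 0, -5]
swap   -> [-33, 20, -5, 0]
rot    -> [-33, -5, 0, 20]
-      -> [-33, -5, -20]
*      -> [-33, 100]
-      -> [-133]
negate -> [133]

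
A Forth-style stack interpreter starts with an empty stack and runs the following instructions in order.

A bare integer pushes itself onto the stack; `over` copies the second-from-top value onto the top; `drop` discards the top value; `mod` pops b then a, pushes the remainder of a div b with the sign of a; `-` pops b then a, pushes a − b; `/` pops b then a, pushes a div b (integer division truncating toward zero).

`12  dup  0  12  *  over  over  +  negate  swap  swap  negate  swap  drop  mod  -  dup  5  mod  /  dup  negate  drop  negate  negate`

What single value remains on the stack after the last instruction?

12     -> [12]
dup    -> [12, 12]
0      -> [12, 12, 0]
12     -> [12, 12, 0, 12]
*      -> [12, 12, 0]
over   -> [12, 12, 0, 12]
over   -> [12, 12, 0, 12, 0]
+      -> [12, 12, 0, 12]
negate -> [12, 12, 0, -12]
swap   -> [12, 12, -12, 0]
swap   -> [12, 12, 0, -12]
negate -> [12, 12, 0, 12]
swap   -> [12, 12, 12, 0]
drop   -> [12, 12, 12]
mod    -> [12, 0]
-      -> [12]
dup    -> [12, 12]
5      -> [12, 12, 5]
mod    -> [12, 2]
/      -> [6]
dup    -> [6, 6]
negate -> [6, -6]
drop   -> [6]
negate -> [-6]
negate -> [6]

6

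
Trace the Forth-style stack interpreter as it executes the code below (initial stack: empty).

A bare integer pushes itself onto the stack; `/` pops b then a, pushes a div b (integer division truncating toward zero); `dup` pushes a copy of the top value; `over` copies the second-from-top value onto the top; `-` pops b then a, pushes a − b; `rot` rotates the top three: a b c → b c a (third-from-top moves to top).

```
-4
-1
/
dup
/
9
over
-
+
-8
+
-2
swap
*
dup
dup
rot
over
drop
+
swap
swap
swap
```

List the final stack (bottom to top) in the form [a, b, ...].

[-4, -2]

-4   : [-4]
-1   : [-4, -1]
/    : [4]
dup  : [4, 4]
/    : [1]
9    : [1, 9]
over : [1, 9, 1]
-    : [1, 8]
+    : [9]
-8   : [9, -8]
+    : [1]
-2   : [1, -2]
swap : [-2, 1]
*    : [-2]
dup  : [-2, -2]
dup  : [-2, -2, -2]
rot  : [-2, -2, -2]
over : [-2, -2, -2, -2]
drop : [-2, -2, -2]
+    : [-2, -4]
swap : [-4, -2]
swap : [-2, -4]
swap : [-4, -2]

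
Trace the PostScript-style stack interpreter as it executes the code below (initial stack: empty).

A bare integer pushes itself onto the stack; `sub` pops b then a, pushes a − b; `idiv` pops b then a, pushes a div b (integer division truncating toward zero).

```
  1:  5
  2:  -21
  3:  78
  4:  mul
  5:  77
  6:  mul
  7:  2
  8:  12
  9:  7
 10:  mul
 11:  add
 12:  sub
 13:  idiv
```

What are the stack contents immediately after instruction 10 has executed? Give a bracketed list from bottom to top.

5   : 5
-21 : 5 -21
78  : 5 -21 78
mul : 5 -1638
77  : 5 -1638 77
mul : 5 -126126
2   : 5 -126126 2
12  : 5 -126126 2 12
7   : 5 -126126 2 12 7
mul : 5 -126126 2 84

[5, -126126, 2, 84]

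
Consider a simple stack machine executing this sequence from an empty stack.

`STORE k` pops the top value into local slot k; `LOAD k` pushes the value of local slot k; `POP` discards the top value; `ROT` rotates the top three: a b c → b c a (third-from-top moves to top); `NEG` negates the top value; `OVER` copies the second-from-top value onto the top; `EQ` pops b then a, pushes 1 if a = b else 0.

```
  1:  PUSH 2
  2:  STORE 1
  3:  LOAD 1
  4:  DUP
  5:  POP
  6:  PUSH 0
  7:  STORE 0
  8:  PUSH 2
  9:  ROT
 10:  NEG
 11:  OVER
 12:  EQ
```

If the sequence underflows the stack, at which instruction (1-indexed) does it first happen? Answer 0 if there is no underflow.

9

PUSH 2  → [2]
STORE 1 → []
LOAD 1  → [2]
DUP     → [2, 2]
POP     → [2]
PUSH 0  → [2, 0]
STORE 0 → [2]
PUSH 2  → [2, 2]
ROT  — needs 3 operands, stack has 2 → underflow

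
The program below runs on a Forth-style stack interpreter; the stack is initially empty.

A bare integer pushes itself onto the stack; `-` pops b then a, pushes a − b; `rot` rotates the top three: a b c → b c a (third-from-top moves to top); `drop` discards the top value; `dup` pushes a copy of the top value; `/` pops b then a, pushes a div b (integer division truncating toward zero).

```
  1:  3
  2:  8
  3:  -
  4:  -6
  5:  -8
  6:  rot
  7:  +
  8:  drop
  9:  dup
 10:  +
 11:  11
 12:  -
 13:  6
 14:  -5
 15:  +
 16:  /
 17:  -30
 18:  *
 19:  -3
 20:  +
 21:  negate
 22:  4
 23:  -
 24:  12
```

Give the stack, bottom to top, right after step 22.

3      : 3
8      : 3 8
-      : -5
-6     : -5 -6
-8     : -5 -6 -8
rot    : -6 -8 -5
+      : -6 -13
drop   : -6
dup    : -6 -6
+      : -12
11     : -12 11
-      : -23
6      : -23 6
-5     : -23 6 -5
+      : -23 1
/      : -23
-30    : -23 -30
*      : 690
-3     : 690 -3
+      : 687
negate : -687
4      : -687 4

[-687, 4]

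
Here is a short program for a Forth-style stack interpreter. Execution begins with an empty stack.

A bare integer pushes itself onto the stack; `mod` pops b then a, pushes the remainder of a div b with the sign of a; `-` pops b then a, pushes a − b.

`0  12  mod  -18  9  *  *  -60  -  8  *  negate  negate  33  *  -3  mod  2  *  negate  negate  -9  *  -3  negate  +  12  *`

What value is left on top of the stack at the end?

36

0      → [0]
12     → [0, 12]
mod    → [0]
-18    → [0, -18]
9      → [0, -18, 9]
*      → [0, -162]
*      → [0]
-60    → [0, -60]
-      → [60]
8      → [60, 8]
*      → [480]
negate → [-480]
negate → [480]
33     → [480, 33]
*      → [15840]
-3     → [15840, -3]
mod    → [0]
2      → [0, 2]
*      → [0]
negate → [0]
negate → [0]
-9     → [0, -9]
*      → [0]
-3     → [0, -3]
negate → [0, 3]
+      → [3]
12     → [3, 12]
*      → [36]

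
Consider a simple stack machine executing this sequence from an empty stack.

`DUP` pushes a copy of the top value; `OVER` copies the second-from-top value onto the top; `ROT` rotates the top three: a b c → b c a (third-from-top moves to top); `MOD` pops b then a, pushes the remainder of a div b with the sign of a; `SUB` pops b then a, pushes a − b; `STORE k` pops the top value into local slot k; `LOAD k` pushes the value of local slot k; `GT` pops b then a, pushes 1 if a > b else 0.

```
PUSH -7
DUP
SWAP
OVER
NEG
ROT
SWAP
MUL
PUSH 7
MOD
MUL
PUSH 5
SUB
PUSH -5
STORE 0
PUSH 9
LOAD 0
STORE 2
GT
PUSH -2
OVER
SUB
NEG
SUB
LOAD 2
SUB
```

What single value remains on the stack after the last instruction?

PUSH -7 → [-7]
DUP     → [-7, -7]
SWAP    → [-7, -7]
OVER    → [-7, -7, -7]
NEG     → [-7, -7, 7]
ROT     → [-7, 7, -7]
SWAP    → [-7, -7, 7]
MUL     → [-7, -49]
PUSH 7  → [-7, -49, 7]
MOD     → [-7, 0]
MUL     → [0]
PUSH 5  → [0, 5]
SUB     → [-5]
PUSH -5 → [-5, -5]
STORE 0 → [-5]
PUSH 9  → [-5, 9]
LOAD 0  → [-5, 9, -5]
STORE 2 → [-5, 9]
GT      → [0]
PUSH -2 → [0, -2]
OVER    → [0, -2, 0]
SUB     → [0, -2]
NEG     → [0, 2]
SUB     → [-2]
LOAD 2  → [-2, -5]
SUB     → [3]

3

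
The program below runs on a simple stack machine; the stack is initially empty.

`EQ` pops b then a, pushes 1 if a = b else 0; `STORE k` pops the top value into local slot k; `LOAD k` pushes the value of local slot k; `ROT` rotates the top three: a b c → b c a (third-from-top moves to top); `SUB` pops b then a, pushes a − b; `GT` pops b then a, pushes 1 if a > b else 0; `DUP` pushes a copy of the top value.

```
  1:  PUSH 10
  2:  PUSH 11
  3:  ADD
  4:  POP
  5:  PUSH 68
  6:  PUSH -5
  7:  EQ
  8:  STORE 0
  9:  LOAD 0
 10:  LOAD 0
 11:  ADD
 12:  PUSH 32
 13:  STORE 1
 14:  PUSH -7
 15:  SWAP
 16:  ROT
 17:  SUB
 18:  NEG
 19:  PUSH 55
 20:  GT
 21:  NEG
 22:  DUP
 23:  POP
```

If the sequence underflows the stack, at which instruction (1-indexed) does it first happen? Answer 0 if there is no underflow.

16

PUSH 10 -> 10
PUSH 11 -> 10 11
ADD     -> 21
POP     -> (empty)
PUSH 68 -> 68
PUSH -5 -> 68 -5
EQ      -> 0
STORE 0 -> (empty)
LOAD 0  -> 0
LOAD 0  -> 0 0
ADD     -> 0
PUSH 32 -> 0 32
STORE 1 -> 0
PUSH -7 -> 0 -7
SWAP    -> -7 0
ROT  — needs 3 operands, stack has 2 → underflow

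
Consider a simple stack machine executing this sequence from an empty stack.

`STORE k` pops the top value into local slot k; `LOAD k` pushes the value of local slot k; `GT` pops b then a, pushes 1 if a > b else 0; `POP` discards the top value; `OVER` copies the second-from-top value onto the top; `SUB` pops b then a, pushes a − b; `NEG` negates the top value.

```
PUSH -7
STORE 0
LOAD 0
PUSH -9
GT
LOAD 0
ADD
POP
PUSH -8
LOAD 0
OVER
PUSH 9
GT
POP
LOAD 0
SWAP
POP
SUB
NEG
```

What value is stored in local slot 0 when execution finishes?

-7

PUSH -7  -7
STORE 0  (empty)
LOAD 0   -7
PUSH -9  -7 -9
GT       1
LOAD 0   1 -7
ADD      -6
POP      (empty)
PUSH -8  -8
LOAD 0   -8 -7
OVER     -8 -7 -8
PUSH 9   -8 -7 -8 9
GT       -8 -7 0
POP      -8 -7
LOAD 0   -8 -7 -7
SWAP     -8 -7 -7
POP      -8 -7
SUB      -1
NEG      1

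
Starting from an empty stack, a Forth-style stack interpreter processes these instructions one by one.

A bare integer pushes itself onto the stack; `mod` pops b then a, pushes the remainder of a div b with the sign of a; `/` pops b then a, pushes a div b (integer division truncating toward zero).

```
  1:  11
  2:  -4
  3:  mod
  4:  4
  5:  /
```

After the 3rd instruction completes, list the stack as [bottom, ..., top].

[3]

11   [11]
-4   [11, -4]
mod  [3]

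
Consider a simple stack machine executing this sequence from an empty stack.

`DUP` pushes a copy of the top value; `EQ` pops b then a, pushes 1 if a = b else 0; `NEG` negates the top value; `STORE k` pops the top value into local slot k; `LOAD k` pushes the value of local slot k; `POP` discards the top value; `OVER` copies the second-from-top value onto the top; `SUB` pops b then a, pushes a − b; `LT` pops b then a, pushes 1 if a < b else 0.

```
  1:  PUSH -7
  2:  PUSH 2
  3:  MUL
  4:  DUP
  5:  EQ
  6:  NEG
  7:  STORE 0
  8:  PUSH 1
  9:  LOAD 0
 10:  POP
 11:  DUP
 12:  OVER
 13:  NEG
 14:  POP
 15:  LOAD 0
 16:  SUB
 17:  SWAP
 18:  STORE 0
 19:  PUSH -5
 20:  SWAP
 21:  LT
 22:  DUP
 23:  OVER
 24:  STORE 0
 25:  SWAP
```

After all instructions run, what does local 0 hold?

1

PUSH -7 -> -7
PUSH 2  -> -7 2
MUL     -> -14
DUP     -> -14 -14
EQ      -> 1
NEG     -> -1
STORE 0 -> (empty)
PUSH 1  -> 1
LOAD 0  -> 1 -1
POP     -> 1
DUP     -> 1 1
OVER    -> 1 1 1
NEG     -> 1 1 -1
POP     -> 1 1
LOAD 0  -> 1 1 -1
SUB     -> 1 2
SWAP    -> 2 1
STORE 0 -> 2
PUSH -5 -> 2 -5
SWAP    -> -5 2
LT      -> 1
DUP     -> 1 1
OVER    -> 1 1 1
STORE 0 -> 1 1
SWAP    -> 1 1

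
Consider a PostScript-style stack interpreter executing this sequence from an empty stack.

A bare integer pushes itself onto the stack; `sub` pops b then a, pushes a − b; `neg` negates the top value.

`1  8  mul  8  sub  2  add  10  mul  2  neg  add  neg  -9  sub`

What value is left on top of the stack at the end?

1   : [1]
8   : [1, 8]
mul : [8]
8   : [8, 8]
sub : [0]
2   : [0, 2]
add : [2]
10  : [2, 10]
mul : [20]
2   : [20, 2]
neg : [20, -2]
add : [18]
neg : [-18]
-9  : [-18, -9]
sub : [-9]

-9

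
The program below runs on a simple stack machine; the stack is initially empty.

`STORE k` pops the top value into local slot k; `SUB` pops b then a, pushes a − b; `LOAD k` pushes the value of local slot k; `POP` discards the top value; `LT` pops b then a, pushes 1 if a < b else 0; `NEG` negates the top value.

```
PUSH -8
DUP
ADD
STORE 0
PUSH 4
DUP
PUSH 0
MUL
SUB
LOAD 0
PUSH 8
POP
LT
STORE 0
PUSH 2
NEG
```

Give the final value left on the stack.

-2

PUSH -8 : [-8]
DUP     : [-8, -8]
ADD     : [-16]
STORE 0 : []
PUSH 4  : [4]
DUP     : [4, 4]
PUSH 0  : [4, 4, 0]
MUL     : [4, 0]
SUB     : [4]
LOAD 0  : [4, -16]
PUSH 8  : [4, -16, 8]
POP     : [4, -16]
LT      : [0]
STORE 0 : []
PUSH 2  : [2]
NEG     : [-2]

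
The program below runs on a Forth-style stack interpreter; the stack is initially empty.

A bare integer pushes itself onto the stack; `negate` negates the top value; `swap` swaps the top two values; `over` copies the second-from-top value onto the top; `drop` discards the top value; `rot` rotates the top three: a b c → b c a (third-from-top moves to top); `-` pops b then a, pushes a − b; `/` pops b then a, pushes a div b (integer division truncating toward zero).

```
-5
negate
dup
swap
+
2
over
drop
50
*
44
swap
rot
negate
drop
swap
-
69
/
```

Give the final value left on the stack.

-5      -5
negate  5
dup     5 5
swap    5 5
+       10
2       10 2
over    10 2 10
drop    10 2
50      10 2 50
*       10 100
44      10 100 44
swap    10 44 100
rot     44 100 10
negate  44 100 -10
drop    44 100
swap    100 44
-       56
69      56 69
/       0

0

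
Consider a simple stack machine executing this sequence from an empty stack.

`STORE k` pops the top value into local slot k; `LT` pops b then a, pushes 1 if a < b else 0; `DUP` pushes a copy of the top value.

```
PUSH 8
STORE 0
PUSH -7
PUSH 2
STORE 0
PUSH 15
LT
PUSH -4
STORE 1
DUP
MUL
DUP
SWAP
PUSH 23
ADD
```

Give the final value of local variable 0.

PUSH 8  → 8
STORE 0 → (empty)
PUSH -7 → -7
PUSH 2  → -7 2
STORE 0 → -7
PUSH 15 → -7 15
LT      → 1
PUSH -4 → 1 -4
STORE 1 → 1
DUP     → 1 1
MUL     → 1
DUP     → 1 1
SWAP    → 1 1
PUSH 23 → 1 1 23
ADD     → 1 24

2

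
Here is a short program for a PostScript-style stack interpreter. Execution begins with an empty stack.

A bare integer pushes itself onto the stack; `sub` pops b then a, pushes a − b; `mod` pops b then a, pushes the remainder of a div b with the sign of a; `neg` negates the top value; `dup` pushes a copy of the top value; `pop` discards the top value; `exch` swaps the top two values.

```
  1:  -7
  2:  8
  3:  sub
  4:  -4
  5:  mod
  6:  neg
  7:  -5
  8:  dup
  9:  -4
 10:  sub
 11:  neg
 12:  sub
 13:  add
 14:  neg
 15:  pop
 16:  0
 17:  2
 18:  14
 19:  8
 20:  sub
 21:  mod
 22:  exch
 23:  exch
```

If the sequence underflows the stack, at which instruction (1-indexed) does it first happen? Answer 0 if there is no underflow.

-7   → [-7]
8    → [-7, 8]
sub  → [-15]
-4   → [-15, -4]
mod  → [-3]
neg  → [3]
-5   → [3, -5]
dup  → [3, -5, -5]
-4   → [3, -5, -5, -4]
sub  → [3, -5, -1]
neg  → [3, -5, 1]
sub  → [3, -6]
add  → [-3]
neg  → [3]
pop  → []
0    → [0]
2    → [0, 2]
14   → [0, 2, 14]
8    → [0, 2, 14, 8]
sub  → [0, 2, 6]
mod  → [0, 2]
exch → [2, 0]
exch → [0, 2]

0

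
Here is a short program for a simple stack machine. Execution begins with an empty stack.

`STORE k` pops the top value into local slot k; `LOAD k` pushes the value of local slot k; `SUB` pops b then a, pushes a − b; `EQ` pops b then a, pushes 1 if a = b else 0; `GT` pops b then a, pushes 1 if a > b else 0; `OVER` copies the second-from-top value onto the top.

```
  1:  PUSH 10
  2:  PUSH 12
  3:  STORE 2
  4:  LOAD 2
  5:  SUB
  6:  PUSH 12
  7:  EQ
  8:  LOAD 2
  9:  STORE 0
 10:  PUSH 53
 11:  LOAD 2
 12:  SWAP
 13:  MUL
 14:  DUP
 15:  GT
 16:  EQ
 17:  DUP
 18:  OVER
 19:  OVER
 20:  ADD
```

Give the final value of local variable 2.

PUSH 10 : 10
PUSH 12 : 10 12
STORE 2 : 10
LOAD 2  : 10 12
SUB     : -2
PUSH 12 : -2 12
EQ      : 0
LOAD 2  : 0 12
STORE 0 : 0
PUSH 53 : 0 53
LOAD 2  : 0 53 12
SWAP    : 0 12 53
MUL     : 0 636
DUP     : 0 636 636
GT      : 0 0
EQ      : 1
DUP     : 1 1
OVER    : 1 1 1
OVER    : 1 1 1 1
ADD     : 1 1 2

12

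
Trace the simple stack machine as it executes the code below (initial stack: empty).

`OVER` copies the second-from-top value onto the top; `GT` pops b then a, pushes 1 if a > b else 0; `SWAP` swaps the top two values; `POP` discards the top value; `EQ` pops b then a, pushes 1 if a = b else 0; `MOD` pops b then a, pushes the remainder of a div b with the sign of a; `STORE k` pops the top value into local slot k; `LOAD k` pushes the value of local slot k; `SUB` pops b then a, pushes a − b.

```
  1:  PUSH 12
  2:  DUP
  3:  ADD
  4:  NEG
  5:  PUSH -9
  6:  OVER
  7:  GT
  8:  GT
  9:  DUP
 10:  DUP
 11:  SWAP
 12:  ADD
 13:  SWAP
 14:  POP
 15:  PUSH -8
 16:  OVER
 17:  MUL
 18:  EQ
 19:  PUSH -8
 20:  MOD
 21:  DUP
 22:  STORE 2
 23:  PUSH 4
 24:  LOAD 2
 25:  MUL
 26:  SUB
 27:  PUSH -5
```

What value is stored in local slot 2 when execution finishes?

PUSH 12  [12]
DUP      [12, 12]
ADD      [24]
NEG      [-24]
PUSH -9  [-24, -9]
OVER     [-24, -9, -24]
GT       [-24, 1]
GT       [0]
DUP      [0, 0]
DUP      [0, 0, 0]
SWAP     [0, 0, 0]
ADD      [0, 0]
SWAP     [0, 0]
POP      [0]
PUSH -8  [0, -8]
OVER     [0, -8, 0]
MUL      [0, 0]
EQ       [1]
PUSH -8  [1, -8]
MOD      [1]
DUP      [1, 1]
STORE 2  [1]
PUSH 4   [1, 4]
LOAD 2   [1, 4, 1]
MUL      [1, 4]
SUB      [-3]
PUSH -5  [-3, -5]

1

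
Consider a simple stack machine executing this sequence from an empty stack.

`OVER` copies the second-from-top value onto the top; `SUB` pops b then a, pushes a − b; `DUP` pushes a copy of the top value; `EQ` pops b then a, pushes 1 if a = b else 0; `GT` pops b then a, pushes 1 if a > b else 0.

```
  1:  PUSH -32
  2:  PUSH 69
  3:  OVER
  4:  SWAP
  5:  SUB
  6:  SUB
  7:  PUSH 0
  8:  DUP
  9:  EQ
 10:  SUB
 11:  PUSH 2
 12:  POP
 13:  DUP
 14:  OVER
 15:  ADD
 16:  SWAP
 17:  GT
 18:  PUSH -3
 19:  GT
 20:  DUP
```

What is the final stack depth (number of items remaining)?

2

PUSH -32 → -32
PUSH 69  → -32 69
OVER     → -32 69 -32
SWAP     → -32 -32 69
SUB      → -32 -101
SUB      → 69
PUSH 0   → 69 0
DUP      → 69 0 0
EQ       → 69 1
SUB      → 68
PUSH 2   → 68 2
POP      → 68
DUP      → 68 68
OVER     → 68 68 68
ADD      → 68 136
SWAP     → 136 68
GT       → 1
PUSH -3  → 1 -3
GT       → 1
DUP      → 1 1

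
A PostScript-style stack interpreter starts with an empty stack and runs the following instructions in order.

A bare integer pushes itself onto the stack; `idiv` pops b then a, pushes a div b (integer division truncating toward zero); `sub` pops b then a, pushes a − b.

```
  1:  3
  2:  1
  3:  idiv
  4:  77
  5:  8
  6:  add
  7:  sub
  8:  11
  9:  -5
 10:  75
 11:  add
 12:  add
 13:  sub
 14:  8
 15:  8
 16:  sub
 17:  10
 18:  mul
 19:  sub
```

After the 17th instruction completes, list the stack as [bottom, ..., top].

[-163, 0, 10]

3    → [3]
1    → [3, 1]
idiv → [3]
77   → [3, 77]
8    → [3, 77, 8]
add  → [3, 85]
sub  → [-82]
11   → [-82, 11]
-5   → [-82, 11, -5]
75   → [-82, 11, -5, 75]
add  → [-82, 11, 70]
add  → [-82, 81]
sub  → [-163]
8    → [-163, 8]
8    → [-163, 8, 8]
sub  → [-163, 0]
10   → [-163, 0, 10]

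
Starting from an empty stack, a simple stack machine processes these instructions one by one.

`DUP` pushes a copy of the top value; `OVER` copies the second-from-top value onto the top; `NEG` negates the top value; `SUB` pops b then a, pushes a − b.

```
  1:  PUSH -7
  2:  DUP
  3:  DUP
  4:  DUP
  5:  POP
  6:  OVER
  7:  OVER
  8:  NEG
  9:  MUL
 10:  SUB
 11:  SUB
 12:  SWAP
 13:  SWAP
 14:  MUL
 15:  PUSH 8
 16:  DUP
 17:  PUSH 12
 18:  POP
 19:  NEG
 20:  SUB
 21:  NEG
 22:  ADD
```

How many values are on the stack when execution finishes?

1

PUSH -7  -7
DUP      -7 -7
DUP      -7 -7 -7
DUP      -7 -7 -7 -7
POP      -7 -7 -7
OVER     -7 -7 -7 -7
OVER     -7 -7 -7 -7 -7
NEG      -7 -7 -7 -7 7
MUL      -7 -7 -7 -49
SUB      -7 -7 42
SUB      -7 -49
SWAP     -49 -7
SWAP     -7 -49
MUL      343
PUSH 8   343 8
DUP      343 8 8
PUSH 12  343 8 8 12
POP      343 8 8
NEG      343 8 -8
SUB      343 16
NEG      343 -16
ADD      327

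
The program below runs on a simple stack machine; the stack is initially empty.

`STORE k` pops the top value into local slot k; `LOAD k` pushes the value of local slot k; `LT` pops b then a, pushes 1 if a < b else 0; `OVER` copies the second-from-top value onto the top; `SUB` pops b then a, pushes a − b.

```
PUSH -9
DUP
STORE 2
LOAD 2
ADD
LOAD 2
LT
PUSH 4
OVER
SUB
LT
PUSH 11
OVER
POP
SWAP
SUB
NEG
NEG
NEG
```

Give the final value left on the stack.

-10

PUSH -9 -> -9
DUP     -> -9 -9
STORE 2 -> -9
LOAD 2  -> -9 -9
ADD     -> -18
LOAD 2  -> -18 -9
LT      -> 1
PUSH 4  -> 1 4
OVER    -> 1 4 1
SUB     -> 1 3
LT      -> 1
PUSH 11 -> 1 11
OVER    -> 1 11 1
POP     -> 1 11
SWAP    -> 11 1
SUB     -> 10
NEG     -> -10
NEG     -> 10
NEG     -> -10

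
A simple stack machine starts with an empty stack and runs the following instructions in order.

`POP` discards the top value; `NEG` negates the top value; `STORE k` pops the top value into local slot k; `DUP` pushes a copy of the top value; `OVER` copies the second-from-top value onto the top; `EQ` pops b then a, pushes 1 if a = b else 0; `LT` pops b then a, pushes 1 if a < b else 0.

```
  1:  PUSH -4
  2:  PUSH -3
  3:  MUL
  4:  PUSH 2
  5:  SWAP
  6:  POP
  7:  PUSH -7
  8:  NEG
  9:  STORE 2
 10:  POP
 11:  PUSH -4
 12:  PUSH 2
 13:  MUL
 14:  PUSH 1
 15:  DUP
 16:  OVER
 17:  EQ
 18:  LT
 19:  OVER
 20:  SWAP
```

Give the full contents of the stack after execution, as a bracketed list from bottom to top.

[-8, -8, 0]

PUSH -4 : -4
PUSH -3 : -4 -3
MUL     : 12
PUSH 2  : 12 2
SWAP    : 2 12
POP     : 2
PUSH -7 : 2 -7
NEG     : 2 7
STORE 2 : 2
POP     : (empty)
PUSH -4 : -4
PUSH 2  : -4 2
MUL     : -8
PUSH 1  : -8 1
DUP     : -8 1 1
OVER    : -8 1 1 1
EQ      : -8 1 1
LT      : -8 0
OVER    : -8 0 -8
SWAP    : -8 -8 0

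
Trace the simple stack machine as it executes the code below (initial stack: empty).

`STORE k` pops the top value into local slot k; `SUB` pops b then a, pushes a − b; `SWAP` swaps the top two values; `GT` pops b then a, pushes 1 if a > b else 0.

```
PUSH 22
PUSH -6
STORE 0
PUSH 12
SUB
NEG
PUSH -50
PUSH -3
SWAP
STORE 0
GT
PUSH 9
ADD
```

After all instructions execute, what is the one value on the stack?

PUSH 22  → [22]
PUSH -6  → [22, -6]
STORE 0  → [22]
PUSH 12  → [22, 12]
SUB      → [10]
NEG      → [-10]
PUSH -50 → [-10, -50]
PUSH -3  → [-10, -50, -3]
SWAP     → [-10, -3, -50]
STORE 0  → [-10, -3]
GT       → [0]
PUSH 9   → [0, 9]
ADD      → [9]

9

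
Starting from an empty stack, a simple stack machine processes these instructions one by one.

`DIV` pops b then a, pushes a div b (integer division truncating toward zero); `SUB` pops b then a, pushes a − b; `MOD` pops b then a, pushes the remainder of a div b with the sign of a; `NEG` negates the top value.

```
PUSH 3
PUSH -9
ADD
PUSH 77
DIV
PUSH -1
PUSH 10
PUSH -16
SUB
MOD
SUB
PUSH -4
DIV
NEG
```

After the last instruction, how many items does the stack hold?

1

PUSH 3   : 3
PUSH -9  : 3 -9
ADD      : -6
PUSH 77  : -6 77
DIV      : 0
PUSH -1  : 0 -1
PUSH 10  : 0 -1 10
PUSH -16 : 0 -1 10 -16
SUB      : 0 -1 26
MOD      : 0 -1
SUB      : 1
PUSH -4  : 1 -4
DIV      : 0
NEG      : 0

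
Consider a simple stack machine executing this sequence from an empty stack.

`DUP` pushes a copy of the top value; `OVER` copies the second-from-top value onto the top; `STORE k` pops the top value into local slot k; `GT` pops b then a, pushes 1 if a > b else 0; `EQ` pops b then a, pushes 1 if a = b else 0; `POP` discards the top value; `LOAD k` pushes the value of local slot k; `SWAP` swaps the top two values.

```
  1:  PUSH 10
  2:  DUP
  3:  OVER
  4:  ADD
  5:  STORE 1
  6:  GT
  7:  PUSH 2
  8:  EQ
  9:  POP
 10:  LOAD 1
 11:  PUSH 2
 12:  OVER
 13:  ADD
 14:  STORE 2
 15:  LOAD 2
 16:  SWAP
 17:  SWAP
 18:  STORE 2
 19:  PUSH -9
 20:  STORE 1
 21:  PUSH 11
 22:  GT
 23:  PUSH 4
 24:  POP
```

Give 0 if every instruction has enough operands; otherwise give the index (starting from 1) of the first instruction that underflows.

PUSH 10  10
DUP      10 10
OVER     10 10 10
ADD      10 20
STORE 1  10
GT  — needs 2 operands, stack has 1 → underflow

6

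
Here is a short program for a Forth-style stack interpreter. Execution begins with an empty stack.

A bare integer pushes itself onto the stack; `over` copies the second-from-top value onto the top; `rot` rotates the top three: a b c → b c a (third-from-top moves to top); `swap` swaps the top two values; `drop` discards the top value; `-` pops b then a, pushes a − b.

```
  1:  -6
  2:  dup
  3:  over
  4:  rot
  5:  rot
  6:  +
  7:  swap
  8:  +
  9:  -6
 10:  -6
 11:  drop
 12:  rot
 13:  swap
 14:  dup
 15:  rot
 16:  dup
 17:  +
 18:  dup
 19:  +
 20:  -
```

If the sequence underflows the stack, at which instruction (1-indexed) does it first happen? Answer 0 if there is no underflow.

12

-6    [-6]
dup   [-6, -6]
over  [-6, -6, -6]
rot   [-6, -6, -6]
rot   [-6, -6, -6]
+     [-6, -12]
swap  [-12, -6]
+     [-18]
-6    [-18, -6]
-6    [-18, -6, -6]
drop  [-18, -6]
rot  — needs 3 operands, stack has 2 → underflow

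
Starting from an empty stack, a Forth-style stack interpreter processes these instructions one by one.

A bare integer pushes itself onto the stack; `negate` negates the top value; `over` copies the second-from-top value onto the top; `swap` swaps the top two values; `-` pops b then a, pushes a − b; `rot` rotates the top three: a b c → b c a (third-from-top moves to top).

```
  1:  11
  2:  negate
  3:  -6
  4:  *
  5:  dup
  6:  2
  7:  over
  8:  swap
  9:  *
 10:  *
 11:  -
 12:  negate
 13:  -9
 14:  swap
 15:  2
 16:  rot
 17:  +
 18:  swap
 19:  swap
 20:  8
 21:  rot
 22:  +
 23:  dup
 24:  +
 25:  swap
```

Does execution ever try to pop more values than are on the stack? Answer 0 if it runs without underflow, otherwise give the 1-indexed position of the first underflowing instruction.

11     → 11
negate → -11
-6     → -11 -6
*      → 66
dup    → 66 66
2      → 66 66 2
over   → 66 66 2 66
swap   → 66 66 66 2
*      → 66 66 132
*      → 66 8712
-      → -8646
negate → 8646
-9     → 8646 -9
swap   → -9 8646
2      → -9 8646 2
rot    → 8646 2 -9
+      → 8646 -7
swap   → -7 8646
swap   → 8646 -7
8      → 8646 -7 8
rot    → -7 8 8646
+      → -7 8654
dup    → -7 8654 8654
+      → -7 17308
swap   → 17308 -7

0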